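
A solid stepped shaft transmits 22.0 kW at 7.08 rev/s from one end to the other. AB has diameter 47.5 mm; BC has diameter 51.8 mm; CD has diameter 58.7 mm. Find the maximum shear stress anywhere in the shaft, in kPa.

ω = 2π·7.08 = 44.48 rad/s, so T = P/ω = 22.0×10³ / 44.48 = 494.5 N·m.
Under the same torque, τ_max = 16T/(πd³) is largest where d is smallest — segment AB (d = 47.5 mm).
τ_max = 16·494.5/(π·(0.0475)³) = 2.350×10^7 Pa.

23500 kPa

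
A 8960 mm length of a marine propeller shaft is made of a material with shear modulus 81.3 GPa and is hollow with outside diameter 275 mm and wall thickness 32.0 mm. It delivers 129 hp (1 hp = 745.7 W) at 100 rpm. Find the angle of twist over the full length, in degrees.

0.158°

ω = 2π·100/60 = 10.47 rad/s, so T = P/ω = 129×745.7 / 10.47 = 9186 N·m.
J = π(d_o⁴ − d_i⁴)/32 = π(0.275⁴ − 0.211⁴)/32 = 3.669×10^-4 m⁴.
θ = T·L/(G·J) = 9186 × 8.96 / (81.3×10⁹ × 3.669×10^-4) = 2.759×10^-3 rad.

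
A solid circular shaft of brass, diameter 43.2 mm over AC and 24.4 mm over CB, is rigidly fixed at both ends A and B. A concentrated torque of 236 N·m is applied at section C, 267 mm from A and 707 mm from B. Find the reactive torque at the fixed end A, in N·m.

Compatibility: T_A·a/J_AC = T_B·b/J_CB with T_A + T_B = T₀.
J_AC = 3.42×10^-7 m⁴, J_CB = 3.48×10^-8 m⁴, so T_A = T₀·(J_AC/a)/((J_AC/a)+(J_CB/b)) = 227.3 N·m, T_B = 8.735 N·m.

227 N·m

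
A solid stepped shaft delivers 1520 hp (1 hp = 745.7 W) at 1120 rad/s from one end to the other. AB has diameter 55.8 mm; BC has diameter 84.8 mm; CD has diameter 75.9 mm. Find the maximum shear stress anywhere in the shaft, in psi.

ω = 1120 rad/s, so T = P/ω = 1520×745.7 / 1120 = 1012 N·m.
Under the same torque, τ_max = 16T/(πd³) is largest where d is smallest — segment AB (d = 55.8 mm).
τ_max = 16·1012/(π·(0.0558)³) = 2.967×10^7 Pa.

4300 psi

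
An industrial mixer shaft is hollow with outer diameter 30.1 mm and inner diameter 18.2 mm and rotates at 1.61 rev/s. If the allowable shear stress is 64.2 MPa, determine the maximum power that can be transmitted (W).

3010 W

J = π(d_o⁴ − d_i⁴)/32 = π(0.0301⁴ − 0.0182⁴)/32 = 6.982×10^-8 m⁴.
T_max = τ_allow·J/r = 6.42×10^7 × 6.982×10^-8 / 0.0151 = 297.8 N·m.
ω = 2π·1.61 = 10.12 rad/s, so P_max = T_max·ω = 3013 W.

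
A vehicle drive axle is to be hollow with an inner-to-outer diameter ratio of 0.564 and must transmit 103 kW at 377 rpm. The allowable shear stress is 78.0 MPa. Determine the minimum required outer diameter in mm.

57.4 mm

ω = 2π·377/60 = 39.48 rad/s, so T = P/ω = 103×10³ / 39.48 = 2609 N·m.
For a hollow shaft with d_i/d_o = 0.564: τ_max = 16T/(π d_o³ (1−k⁴)), so d_o = [16T/(π τ_allow (1−k⁴))]^(1/3) = [16·2609/(π·7.80×10^7·0.8988)]^(1/3) = 0.05744 m.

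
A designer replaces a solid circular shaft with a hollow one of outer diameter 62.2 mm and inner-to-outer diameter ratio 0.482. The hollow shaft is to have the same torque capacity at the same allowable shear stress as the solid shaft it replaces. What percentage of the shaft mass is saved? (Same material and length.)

Equal τ_max and T ⇒ the solid shaft needs d_s³ = d_o³(1−k⁴), so d_s = 62.2·(1−0.482⁴)^(1/3) = 61.06 mm.
Area ratio A_h/A_s = d_o²(1−k²)/d_s² = (1−k²)/(1−k⁴)^(2/3) = 0.7966.
Mass saving = 1 − 0.7966 = 20.3 %.

20.3 %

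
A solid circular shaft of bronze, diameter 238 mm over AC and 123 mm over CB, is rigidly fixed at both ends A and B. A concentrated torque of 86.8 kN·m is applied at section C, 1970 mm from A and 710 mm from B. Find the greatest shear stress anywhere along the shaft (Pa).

3.93e7 Pa

Compatibility: T_A·a/J_AC = T_B·b/J_CB with T_A + T_B = T₀.
J_AC = 3.15×10^-4 m⁴, J_CB = 2.25×10^-5 m⁴, so T_A = T₀·(J_AC/a)/((J_AC/a)+(J_CB/b)) = 72460 N·m, T_B = 14340 N·m.
τ in each portion: τ_AC = 2.74×10^7 Pa, τ_CB = 3.93×10^7 Pa; maximum is in CB.
τ_max = T_CB·r/J = 14340·0.0615/2.25×10^-5 = 3.925×10^7 Pa.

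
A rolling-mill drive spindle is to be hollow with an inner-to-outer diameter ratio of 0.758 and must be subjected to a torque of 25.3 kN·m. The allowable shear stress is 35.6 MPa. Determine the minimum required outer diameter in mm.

175 mm

For a hollow shaft with d_i/d_o = 0.758: τ_max = 16T/(π d_o³ (1−k⁴)), so d_o = [16T/(π τ_allow (1−k⁴))]^(1/3) = [16·25300/(π·3.56×10^7·0.6699)]^(1/3) = 0.1755 m.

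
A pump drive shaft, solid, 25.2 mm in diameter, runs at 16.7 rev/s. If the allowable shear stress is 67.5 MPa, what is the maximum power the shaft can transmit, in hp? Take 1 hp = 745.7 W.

J = πd⁴/32 = π(0.0252)⁴/32 = 3.959×10^-8 m⁴.
T_max = τ_allow·J/r = 6.75×10^7 × 3.959×10^-8 / 0.0126 = 212.1 N·m.
ω = 2π·16.7 = 104.9 rad/s, so P_max = T_max·ω = 2.226×10^4 W.

29.8 hp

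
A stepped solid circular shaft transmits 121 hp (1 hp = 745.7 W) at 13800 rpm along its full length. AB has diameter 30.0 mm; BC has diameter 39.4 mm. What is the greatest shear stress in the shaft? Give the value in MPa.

11.8 MPa

ω = 2π·13800/60 = 1445 rad/s, so T = P/ω = 121×745.7 / 1445 = 62.44 N·m.
Under the same torque, τ_max = 16T/(πd³) is largest where d is smallest — segment AB (d = 30.0 mm).
τ_max = 16·62.44/(π·(0.0300)³) = 1.178×10^7 Pa.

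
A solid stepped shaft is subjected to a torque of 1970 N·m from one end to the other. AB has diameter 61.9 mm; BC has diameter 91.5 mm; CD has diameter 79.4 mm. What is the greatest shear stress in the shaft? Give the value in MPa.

Under the same torque, τ_max = 16T/(πd³) is largest where d is smallest — segment AB (d = 61.9 mm).
τ_max = 16·1970/(π·(0.0619)³) = 4.230×10^7 Pa.

42.3 MPa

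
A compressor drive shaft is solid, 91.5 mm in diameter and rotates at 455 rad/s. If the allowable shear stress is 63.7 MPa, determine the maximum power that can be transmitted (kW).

J = πd⁴/32 = π(0.0915)⁴/32 = 6.882×10^-6 m⁴.
T_max = τ_allow·J/r = 6.37×10^7 × 6.882×10^-6 / 0.0457 = 9581 N·m.
ω = 455 rad/s, so P_max = T_max·ω = 4.360×10^6 W.

4360 kW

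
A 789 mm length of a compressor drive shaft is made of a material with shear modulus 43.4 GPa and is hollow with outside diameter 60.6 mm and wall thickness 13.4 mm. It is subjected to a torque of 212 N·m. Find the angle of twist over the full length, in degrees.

0.185°

J = π(d_o⁴ − d_i⁴)/32 = π(0.0606⁴ − 0.0338⁴)/32 = 1.196×10^-6 m⁴.
θ = T·L/(G·J) = 212.0 × 0.789 / (43.4×10⁹ × 1.196×10^-6) = 3.223×10^-3 rad.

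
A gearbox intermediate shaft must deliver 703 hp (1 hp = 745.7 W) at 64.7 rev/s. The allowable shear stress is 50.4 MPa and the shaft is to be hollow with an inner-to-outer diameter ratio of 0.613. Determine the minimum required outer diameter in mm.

53.3 mm

ω = 2π·64.7 = 406.5 rad/s, so T = P/ω = 703×745.7 / 406.5 = 1290 N·m.
For a hollow shaft with d_i/d_o = 0.613: τ_max = 16T/(π d_o³ (1−k⁴)), so d_o = [16T/(π τ_allow (1−k⁴))]^(1/3) = [16·1290/(π·5.04×10^7·0.8588)]^(1/3) = 0.05334 m.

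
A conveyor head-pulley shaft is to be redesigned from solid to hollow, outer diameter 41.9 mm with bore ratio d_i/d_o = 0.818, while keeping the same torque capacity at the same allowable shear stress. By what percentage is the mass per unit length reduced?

50.8 %

Equal τ_max and T ⇒ the solid shaft needs d_s³ = d_o³(1−k⁴), so d_s = 41.9·(1−0.818⁴)^(1/3) = 34.38 mm.
Area ratio A_h/A_s = d_o²(1−k²)/d_s² = (1−k²)/(1−k⁴)^(2/3) = 0.4915.
Mass saving = 1 − 0.4915 = 50.8 %.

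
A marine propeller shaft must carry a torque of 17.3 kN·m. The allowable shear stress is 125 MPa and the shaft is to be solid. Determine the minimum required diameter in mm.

For a solid shaft τ_max = 16T/(πd³), so d = (16T/(π τ_allow))^(1/3) = (16·17300/(π·1.25×10^8))^(1/3) = 0.08900 m.

89.0 mm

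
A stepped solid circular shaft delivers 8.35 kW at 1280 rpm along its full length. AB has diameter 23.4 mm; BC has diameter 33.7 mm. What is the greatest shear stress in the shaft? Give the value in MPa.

24.8 MPa

ω = 2π·1280/60 = 134.0 rad/s, so T = P/ω = 8.35×10³ / 134.0 = 62.29 N·m.
Under the same torque, τ_max = 16T/(πd³) is largest where d is smallest — segment AB (d = 23.4 mm).
τ_max = 16·62.29/(π·(0.0234)³) = 2.476×10^7 Pa.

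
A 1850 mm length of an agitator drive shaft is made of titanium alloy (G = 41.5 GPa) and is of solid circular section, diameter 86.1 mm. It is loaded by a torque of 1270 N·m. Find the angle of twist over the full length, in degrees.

0.601°

J = πd⁴/32 = π(0.0861)⁴/32 = 5.395×10^-6 m⁴.
θ = T·L/(G·J) = 1270 × 1.85 / (41.5×10⁹ × 5.395×10^-6) = 0.01049 rad.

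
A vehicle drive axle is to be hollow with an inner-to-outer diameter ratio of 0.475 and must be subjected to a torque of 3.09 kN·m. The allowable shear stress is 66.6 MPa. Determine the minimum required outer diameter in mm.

For a hollow shaft with d_i/d_o = 0.475: τ_max = 16T/(π d_o³ (1−k⁴)), so d_o = [16T/(π τ_allow (1−k⁴))]^(1/3) = [16·3090/(π·6.66×10^7·0.9491)]^(1/3) = 0.06291 m.

62.9 mm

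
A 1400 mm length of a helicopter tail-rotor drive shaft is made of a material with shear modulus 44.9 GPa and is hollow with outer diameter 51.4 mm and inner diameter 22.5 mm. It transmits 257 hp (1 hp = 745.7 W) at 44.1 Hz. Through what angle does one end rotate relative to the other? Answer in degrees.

1.87°

ω = 2π·44.1 = 277.1 rad/s, so T = P/ω = 257×745.7 / 277.1 = 691.6 N·m.
J = π(d_o⁴ − d_i⁴)/32 = π(0.0514⁴ − 0.0225⁴)/32 = 6.601×10^-7 m⁴.
θ = T·L/(G·J) = 691.6 × 1.40 / (44.9×10⁹ × 6.601×10^-7) = 0.03267 rad.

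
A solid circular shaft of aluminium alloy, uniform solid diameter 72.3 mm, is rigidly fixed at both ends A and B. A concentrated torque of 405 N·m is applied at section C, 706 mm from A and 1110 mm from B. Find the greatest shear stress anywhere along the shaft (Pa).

With uniform GJ and both ends fixed, compatibility θ_AC = θ_CB gives T_A·a = T_B·b, together with T_A + T_B = T₀.
T_A = T₀·b/(a+b) = 405.0·1110/1816 = 247.5 N·m; T_B = 157.5 N·m.
τ in each portion: τ_AC = 3.34×10^6 Pa, τ_CB = 2.12×10^6 Pa; maximum is in AC.
τ_max = T_AC·r/J = 247.5·0.0362/2.68×10^-6 = 3.336×10^6 Pa.

3.34e6 Pa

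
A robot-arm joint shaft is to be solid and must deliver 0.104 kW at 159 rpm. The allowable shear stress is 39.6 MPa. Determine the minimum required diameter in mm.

ω = 2π·159/60 = 16.65 rad/s, so T = P/ω = 0.104×10³ / 16.65 = 6.246 N·m.
For a solid shaft τ_max = 16T/(πd³), so d = (16T/(π τ_allow))^(1/3) = (16·6.246/(π·3.96×10^7))^(1/3) = 0.009296 m.

9.30 mm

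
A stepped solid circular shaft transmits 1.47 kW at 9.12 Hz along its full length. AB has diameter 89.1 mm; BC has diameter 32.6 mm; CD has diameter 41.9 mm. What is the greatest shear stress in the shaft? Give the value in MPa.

ω = 2π·9.12 = 57.30 rad/s, so T = P/ω = 1.47×10³ / 57.30 = 25.65 N·m.
Under the same torque, τ_max = 16T/(πd³) is largest where d is smallest — segment BC (d = 32.6 mm).
τ_max = 16·25.65/(π·(0.0326)³) = 3.771×10^6 Pa.

3.77 MPa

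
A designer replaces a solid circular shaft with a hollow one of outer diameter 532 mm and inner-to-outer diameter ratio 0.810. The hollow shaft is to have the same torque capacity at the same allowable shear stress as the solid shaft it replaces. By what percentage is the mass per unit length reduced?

49.9 %

Equal τ_max and T ⇒ the solid shaft needs d_s³ = d_o³(1−k⁴), so d_s = 532·(1−0.810⁴)^(1/3) = 441.0 mm.
Area ratio A_h/A_s = d_o²(1−k²)/d_s² = (1−k²)/(1−k⁴)^(2/3) = 0.5005.
Mass saving = 1 − 0.5005 = 49.9 %.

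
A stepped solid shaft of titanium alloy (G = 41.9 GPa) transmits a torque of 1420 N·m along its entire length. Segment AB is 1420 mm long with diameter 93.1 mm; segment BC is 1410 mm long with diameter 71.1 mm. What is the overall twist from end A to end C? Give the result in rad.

0.0256 rad

J_AB = π(0.0931)⁴/32 = 7.38×10^-6 m⁴; J_BC = π(0.0711)⁴/32 = 2.51×10^-6 m⁴.
θ = (T/G)·Σ L_i/J_i = (1420/41.9×10⁹)·(1.42/7.38×10^-6 + 1.41/2.51×10^-6) = 0.02557 rad.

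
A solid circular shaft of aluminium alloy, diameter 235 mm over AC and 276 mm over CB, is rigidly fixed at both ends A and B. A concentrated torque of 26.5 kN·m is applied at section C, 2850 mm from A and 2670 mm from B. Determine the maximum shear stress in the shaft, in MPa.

4.30 MPa

Compatibility: T_A·a/J_AC = T_B·b/J_CB with T_A + T_B = T₀.
J_AC = 2.99×10^-4 m⁴, J_CB = 5.70×10^-4 m⁴, so T_A = T₀·(J_AC/a)/((J_AC/a)+(J_CB/b)) = 8743 N·m, T_B = 17760 N·m.
τ in each portion: τ_AC = 3.43×10^6 Pa, τ_CB = 4.30×10^6 Pa; maximum is in CB.
τ_max = T_CB·r/J = 17760·0.138/5.70×10^-4 = 4.301×10^6 Pa.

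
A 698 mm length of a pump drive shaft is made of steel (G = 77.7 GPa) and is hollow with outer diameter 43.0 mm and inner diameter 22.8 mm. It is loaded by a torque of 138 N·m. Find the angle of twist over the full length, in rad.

J = π(d_o⁴ − d_i⁴)/32 = π(0.0430⁴ − 0.0228⁴)/32 = 3.091×10^-7 m⁴.
θ = T·L/(G·J) = 138.0 × 0.698 / (77.7×10⁹ × 3.091×10^-7) = 4.011×10^-3 rad.

0.00401 rad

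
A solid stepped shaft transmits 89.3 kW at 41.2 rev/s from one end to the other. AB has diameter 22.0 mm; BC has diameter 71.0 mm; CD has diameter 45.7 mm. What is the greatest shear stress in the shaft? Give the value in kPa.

165000 kPa

ω = 2π·41.2 = 258.9 rad/s, so T = P/ω = 89.3×10³ / 258.9 = 345.0 N·m.
Under the same torque, τ_max = 16T/(πd³) is largest where d is smallest — segment AB (d = 22.0 mm).
τ_max = 16·345.0/(π·(0.0220)³) = 1.650×10^8 Pa.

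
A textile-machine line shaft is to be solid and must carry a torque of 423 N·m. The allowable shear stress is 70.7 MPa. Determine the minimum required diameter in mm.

31.2 mm

For a solid shaft τ_max = 16T/(πd³), so d = (16T/(π τ_allow))^(1/3) = (16·423.0/(π·7.07×10^7))^(1/3) = 0.03123 m.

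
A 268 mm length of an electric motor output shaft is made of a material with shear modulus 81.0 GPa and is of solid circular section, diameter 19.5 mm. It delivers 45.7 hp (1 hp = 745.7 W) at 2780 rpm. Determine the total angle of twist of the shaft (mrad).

ω = 2π·2780/60 = 291.1 rad/s, so T = P/ω = 45.7×745.7 / 291.1 = 117.1 N·m.
J = πd⁴/32 = π(0.0195)⁴/32 = 1.420×10^-8 m⁴.
θ = T·L/(G·J) = 117.1 × 0.268 / (81.0×10⁹ × 1.420×10^-8) = 0.02728 rad.

27.3 mrad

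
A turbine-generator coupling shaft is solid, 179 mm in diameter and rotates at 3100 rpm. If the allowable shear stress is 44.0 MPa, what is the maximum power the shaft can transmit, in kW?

J = πd⁴/32 = π(0.179)⁴/32 = 1.008×10^-4 m⁴.
T_max = τ_allow·J/r = 4.40×10^7 × 1.008×10^-4 / 0.0895 = 49550 N·m.
ω = 2π·3100/60 = 324.6 rad/s, so P_max = T_max·ω = 1.609×10^7 W.

16100 kW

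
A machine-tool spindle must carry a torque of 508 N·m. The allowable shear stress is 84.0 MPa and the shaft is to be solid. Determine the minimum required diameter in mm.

For a solid shaft τ_max = 16T/(πd³), so d = (16T/(π τ_allow))^(1/3) = (16·508.0/(π·8.40×10^7))^(1/3) = 0.03135 m.

31.3 mm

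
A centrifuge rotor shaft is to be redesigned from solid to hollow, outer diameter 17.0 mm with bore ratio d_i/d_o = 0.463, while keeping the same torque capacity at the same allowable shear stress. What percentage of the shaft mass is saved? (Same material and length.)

Equal τ_max and T ⇒ the solid shaft needs d_s³ = d_o³(1−k⁴), so d_s = 17.0·(1−0.463⁴)^(1/3) = 16.74 mm.
Area ratio A_h/A_s = d_o²(1−k²)/d_s² = (1−k²)/(1−k⁴)^(2/3) = 0.8107.
Mass saving = 1 − 0.8107 = 18.9 %.

18.9 %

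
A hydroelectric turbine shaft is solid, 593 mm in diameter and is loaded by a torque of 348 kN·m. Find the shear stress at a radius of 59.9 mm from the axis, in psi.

249 psi

J = πd⁴/32 = π(0.593)⁴/32 = 0.01214 m⁴.
Shear stress varies linearly with radius: τ = T·r/J = 348000 × 0.0599 / 0.01214 = 1.717×10^6 Pa.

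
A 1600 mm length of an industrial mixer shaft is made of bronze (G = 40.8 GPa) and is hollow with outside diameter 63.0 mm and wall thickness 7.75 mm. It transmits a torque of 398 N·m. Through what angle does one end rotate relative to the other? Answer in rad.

J = π(d_o⁴ − d_i⁴)/32 = π(0.0630⁴ − 0.0475⁴)/32 = 1.047×10^-6 m⁴.
θ = T·L/(G·J) = 398.0 × 1.60 / (40.8×10⁹ × 1.047×10^-6) = 0.01491 rad.

0.0149 rad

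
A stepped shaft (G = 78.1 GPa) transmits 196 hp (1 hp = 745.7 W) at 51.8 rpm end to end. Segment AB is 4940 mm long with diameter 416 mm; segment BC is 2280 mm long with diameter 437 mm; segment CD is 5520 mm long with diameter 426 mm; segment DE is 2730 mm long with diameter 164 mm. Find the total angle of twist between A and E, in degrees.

0.839°

ω = 2π·51.8/60 = 5.424 rad/s, so T = P/ω = 196×745.7 / 5.424 = 26940 N·m.
J_AB = π(0.416)⁴/32 = 2.94×10^-3 m⁴; J_BC = π(0.437)⁴/32 = 3.58×10^-3 m⁴; J_CD = π(0.426)⁴/32 = 3.23×10^-3 m⁴; J_DE = π(0.164)⁴/32 = 7.10×10^-5 m⁴.
θ = (T/G)·Σ L_i/J_i = (26940/78.1×10⁹)·(4.94/2.94×10^-3 + 2.28/3.58×10^-3 + 5.52/3.23×10^-3 + 2.73/7.10×10^-5) = 0.01465 rad.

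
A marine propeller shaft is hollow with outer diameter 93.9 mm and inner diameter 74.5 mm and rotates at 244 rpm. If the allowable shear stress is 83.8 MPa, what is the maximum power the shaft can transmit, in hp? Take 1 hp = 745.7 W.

J = π(d_o⁴ − d_i⁴)/32 = π(0.0939⁴ − 0.0745⁴)/32 = 4.608×10^-6 m⁴.
T_max = τ_allow·J/r = 8.38×10^7 × 4.608×10^-6 / 0.0470 = 8225 N·m.
ω = 2π·244/60 = 25.55 rad/s, so P_max = T_max·ω = 2.102×10^5 W.

282 hp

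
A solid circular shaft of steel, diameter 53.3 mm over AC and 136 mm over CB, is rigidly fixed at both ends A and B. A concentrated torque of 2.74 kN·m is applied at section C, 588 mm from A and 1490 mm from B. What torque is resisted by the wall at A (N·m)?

Compatibility: T_A·a/J_AC = T_B·b/J_CB with T_A + T_B = T₀.
J_AC = 7.92×10^-7 m⁴, J_CB = 3.36×10^-5 m⁴, so T_A = T₀·(J_AC/a)/((J_AC/a)+(J_CB/b)) = 154.6 N·m, T_B = 2585 N·m.

155 N·m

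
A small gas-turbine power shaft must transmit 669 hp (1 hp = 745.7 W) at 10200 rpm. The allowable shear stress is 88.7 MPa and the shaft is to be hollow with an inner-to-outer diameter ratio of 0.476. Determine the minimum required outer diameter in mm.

30.5 mm

ω = 2π·10200/60 = 1068 rad/s, so T = P/ω = 669×745.7 / 1068 = 467.0 N·m.
For a hollow shaft with d_i/d_o = 0.476: τ_max = 16T/(π d_o³ (1−k⁴)), so d_o = [16T/(π τ_allow (1−k⁴))]^(1/3) = [16·467.0/(π·8.87×10^7·0.9487)]^(1/3) = 0.03046 m.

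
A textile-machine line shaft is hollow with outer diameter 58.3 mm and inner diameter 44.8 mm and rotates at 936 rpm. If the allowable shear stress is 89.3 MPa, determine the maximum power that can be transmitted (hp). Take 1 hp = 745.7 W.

297 hp

J = π(d_o⁴ − d_i⁴)/32 = π(0.0583⁴ − 0.0448⁴)/32 = 7.387×10^-7 m⁴.
T_max = τ_allow·J/r = 8.93×10^7 × 7.387×10^-7 / 0.0291 = 2263 N·m.
ω = 2π·936/60 = 98.02 rad/s, so P_max = T_max·ω = 2.218×10^5 W.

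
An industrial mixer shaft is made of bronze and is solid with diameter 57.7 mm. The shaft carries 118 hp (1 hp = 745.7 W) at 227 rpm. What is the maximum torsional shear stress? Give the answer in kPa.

ω = 2π·227/60 = 23.77 rad/s, so T = P/ω = 118×745.7 / 23.77 = 3702 N·m.
J = πd⁴/32 = π(0.0577)⁴/32 = 1.088×10^-6 m⁴.
τ_max = T·r/J = 3702 × 0.0289 / 1.088×10^-6 = 9.814×10^7 Pa.

98100 kPa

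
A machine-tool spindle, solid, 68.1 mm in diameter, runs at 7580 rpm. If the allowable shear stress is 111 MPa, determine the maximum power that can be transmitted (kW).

J = πd⁴/32 = π(0.0681)⁴/32 = 2.111×10^-6 m⁴.
T_max = τ_allow·J/r = 1.11×10^8 × 2.111×10^-6 / 0.0340 = 6883 N·m.
ω = 2π·7580/60 = 793.8 rad/s, so P_max = T_max·ω = 5.464×10^6 W.

5460 kW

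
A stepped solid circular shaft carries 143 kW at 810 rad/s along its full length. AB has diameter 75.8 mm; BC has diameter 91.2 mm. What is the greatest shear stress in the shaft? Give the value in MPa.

2.06 MPa

ω = 810 rad/s, so T = P/ω = 143×10³ / 810.0 = 176.5 N·m.
Under the same torque, τ_max = 16T/(πd³) is largest where d is smallest — segment AB (d = 75.8 mm).
τ_max = 16·176.5/(π·(0.0758)³) = 2.064×10^6 Pa.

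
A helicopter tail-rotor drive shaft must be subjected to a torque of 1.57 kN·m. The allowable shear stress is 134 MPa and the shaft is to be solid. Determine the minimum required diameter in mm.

For a solid shaft τ_max = 16T/(πd³), so d = (16T/(π τ_allow))^(1/3) = (16·1570/(π·1.34×10^8))^(1/3) = 0.03908 m.

39.1 mm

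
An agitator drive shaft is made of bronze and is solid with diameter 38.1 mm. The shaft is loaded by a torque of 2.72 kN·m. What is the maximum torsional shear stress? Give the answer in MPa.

J = πd⁴/32 = π(0.0381)⁴/32 = 2.069×10^-7 m⁴.
τ_max = T·r/J = 2720 × 0.0191 / 2.069×10^-7 = 2.505×10^8 Pa.

250 MPa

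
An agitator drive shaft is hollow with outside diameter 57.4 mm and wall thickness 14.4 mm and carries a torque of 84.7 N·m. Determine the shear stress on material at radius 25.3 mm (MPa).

J = π(d_o⁴ − d_i⁴)/32 = π(0.0574⁴ − 0.0286⁴)/32 = 1.000×10^-6 m⁴.
Shear stress varies linearly with radius: τ = T·r/J = 84.70 × 0.0253 / 1.000×10^-6 = 2.143×10^6 Pa.

2.14 MPa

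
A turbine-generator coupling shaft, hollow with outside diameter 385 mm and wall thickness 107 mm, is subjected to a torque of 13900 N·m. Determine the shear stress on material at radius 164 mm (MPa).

J = π(d_o⁴ − d_i⁴)/32 = π(0.385⁴ − 0.171⁴)/32 = 2.073×10^-3 m⁴.
Shear stress varies linearly with radius: τ = T·r/J = 13900 × 0.164 / 2.073×10^-3 = 1.100×10^6 Pa.

1.10 MPa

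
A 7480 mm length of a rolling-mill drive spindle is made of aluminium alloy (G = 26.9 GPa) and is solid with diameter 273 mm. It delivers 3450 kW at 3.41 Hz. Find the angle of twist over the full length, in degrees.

ω = 2π·3.41 = 21.43 rad/s, so T = P/ω = 3450×10³ / 21.43 = 161000 N·m.
J = πd⁴/32 = π(0.273)⁴/32 = 5.453×10^-4 m⁴.
θ = T·L/(G·J) = 161000 × 7.48 / (26.9×10⁹ × 5.453×10^-4) = 0.08211 rad.

4.70°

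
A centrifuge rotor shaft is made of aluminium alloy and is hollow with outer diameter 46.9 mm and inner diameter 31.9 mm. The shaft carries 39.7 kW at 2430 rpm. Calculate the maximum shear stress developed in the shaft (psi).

ω = 2π·2430/60 = 254.5 rad/s, so T = P/ω = 39.7×10³ / 254.5 = 156.0 N·m.
J = π(d_o⁴ − d_i⁴)/32 = π(0.0469⁴ − 0.0319⁴)/32 = 3.733×10^-7 m⁴.
τ_max = T·r/J = 156.0 × 0.0234 / 3.733×10^-7 = 9.799×10^6 Pa.

1420 psi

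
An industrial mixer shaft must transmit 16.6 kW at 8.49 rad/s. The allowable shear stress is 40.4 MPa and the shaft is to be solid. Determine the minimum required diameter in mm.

ω = 8.49 rad/s, so T = P/ω = 16.6×10³ / 8.490 = 1955 N·m.
For a solid shaft τ_max = 16T/(πd³), so d = (16T/(π τ_allow))^(1/3) = (16·1955/(π·4.04×10^7))^(1/3) = 0.06270 m.

62.7 mm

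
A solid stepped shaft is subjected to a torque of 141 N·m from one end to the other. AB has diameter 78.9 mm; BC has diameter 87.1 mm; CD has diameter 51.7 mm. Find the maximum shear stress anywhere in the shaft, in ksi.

Under the same torque, τ_max = 16T/(πd³) is largest where d is smallest — segment CD (d = 51.7 mm).
τ_max = 16·141.0/(π·(0.0517)³) = 5.197×10^6 Pa.

0.754 ksi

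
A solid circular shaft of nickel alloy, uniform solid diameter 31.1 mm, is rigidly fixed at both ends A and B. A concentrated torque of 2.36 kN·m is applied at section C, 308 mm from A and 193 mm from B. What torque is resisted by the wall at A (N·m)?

With uniform GJ and both ends fixed, compatibility θ_AC = θ_CB gives T_A·a = T_B·b, together with T_A + T_B = T₀.
T_A = T₀·b/(a+b) = 2360·193/501.0 = 909.1 N·m; T_B = 1451 N·m.

909 N·m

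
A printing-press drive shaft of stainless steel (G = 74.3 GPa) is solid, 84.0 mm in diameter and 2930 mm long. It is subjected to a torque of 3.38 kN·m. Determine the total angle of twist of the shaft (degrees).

1.56°

J = πd⁴/32 = π(0.0840)⁴/32 = 4.888×10^-6 m⁴.
θ = T·L/(G·J) = 3380 × 2.93 / (74.3×10⁹ × 4.888×10^-6) = 0.02727 rad.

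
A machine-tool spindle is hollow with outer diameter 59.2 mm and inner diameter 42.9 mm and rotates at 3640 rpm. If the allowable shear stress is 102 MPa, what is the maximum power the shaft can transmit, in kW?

1150 kW

J = π(d_o⁴ − d_i⁴)/32 = π(0.0592⁴ − 0.0429⁴)/32 = 8.733×10^-7 m⁴.
T_max = τ_allow·J/r = 1.02×10^8 × 8.733×10^-7 / 0.0296 = 3009 N·m.
ω = 2π·3640/60 = 381.2 rad/s, so P_max = T_max·ω = 1.147×10^6 W.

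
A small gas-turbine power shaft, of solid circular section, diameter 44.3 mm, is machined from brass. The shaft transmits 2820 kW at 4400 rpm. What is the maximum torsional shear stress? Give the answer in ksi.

ω = 2π·4400/60 = 460.8 rad/s, so T = P/ω = 2820×10³ / 460.8 = 6120 N·m.
J = πd⁴/32 = π(0.0443)⁴/32 = 3.781×10^-7 m⁴.
τ_max = T·r/J = 6120 × 0.0221 / 3.781×10^-7 = 3.585×10^8 Pa.

52.0 ksi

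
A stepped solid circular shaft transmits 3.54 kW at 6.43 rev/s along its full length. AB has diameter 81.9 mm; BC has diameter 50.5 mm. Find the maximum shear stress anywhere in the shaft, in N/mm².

ω = 2π·6.43 = 40.40 rad/s, so T = P/ω = 3.54×10³ / 40.40 = 87.62 N·m.
Under the same torque, τ_max = 16T/(πd³) is largest where d is smallest — segment BC (d = 50.5 mm).
τ_max = 16·87.62/(π·(0.0505)³) = 3.465×10^6 Pa.

3.47 N/mm²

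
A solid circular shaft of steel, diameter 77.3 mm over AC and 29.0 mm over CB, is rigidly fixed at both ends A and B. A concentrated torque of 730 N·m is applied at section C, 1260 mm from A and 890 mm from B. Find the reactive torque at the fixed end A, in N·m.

Compatibility: T_A·a/J_AC = T_B·b/J_CB with T_A + T_B = T₀.
J_AC = 3.51×10^-6 m⁴, J_CB = 6.94×10^-8 m⁴, so T_A = T₀·(J_AC/a)/((J_AC/a)+(J_CB/b)) = 710.1 N·m, T_B = 19.91 N·m.

710 N·m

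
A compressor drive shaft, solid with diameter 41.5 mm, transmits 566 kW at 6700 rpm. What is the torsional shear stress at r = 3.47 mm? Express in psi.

ω = 2π·6700/60 = 701.6 rad/s, so T = P/ω = 566×10³ / 701.6 = 806.7 N·m.
J = πd⁴/32 = π(0.0415)⁴/32 = 2.912×10^-7 m⁴.
Shear stress varies linearly with radius: τ = T·r/J = 806.7 × 0.00347 / 2.912×10^-7 = 9.613×10^6 Pa.

1390 psi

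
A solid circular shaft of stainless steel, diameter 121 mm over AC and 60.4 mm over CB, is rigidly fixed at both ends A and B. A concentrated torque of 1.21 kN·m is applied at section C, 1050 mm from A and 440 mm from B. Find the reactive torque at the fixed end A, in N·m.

Compatibility: T_A·a/J_AC = T_B·b/J_CB with T_A + T_B = T₀.
J_AC = 2.10×10^-5 m⁴, J_CB = 1.31×10^-6 m⁴, so T_A = T₀·(J_AC/a)/((J_AC/a)+(J_CB/b)) = 1054 N·m, T_B = 156.1 N·m.

1050 N·m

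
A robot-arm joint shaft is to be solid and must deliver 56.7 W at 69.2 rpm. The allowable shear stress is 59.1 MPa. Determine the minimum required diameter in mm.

ω = 2π·69.2/60 = 7.247 rad/s, so T = P/ω = 56.7 / 7.247 = 7.824 N·m.
For a solid shaft τ_max = 16T/(πd³), so d = (16T/(π τ_allow))^(1/3) = (16·7.824/(π·5.91×10^7))^(1/3) = 0.008769 m.

8.77 mm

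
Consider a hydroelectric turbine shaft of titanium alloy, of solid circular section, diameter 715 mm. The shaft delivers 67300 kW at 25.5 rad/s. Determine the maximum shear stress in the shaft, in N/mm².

ω = 25.5 rad/s, so T = P/ω = 67300×10³ / 25.50 = 2.639e6 N·m.
J = πd⁴/32 = π(0.715)⁴/32 = 0.02566 m⁴.
τ_max = T·r/J = 2.639e6 × 0.357 / 0.02566 = 3.677×10^7 Pa.

36.8 N/mm²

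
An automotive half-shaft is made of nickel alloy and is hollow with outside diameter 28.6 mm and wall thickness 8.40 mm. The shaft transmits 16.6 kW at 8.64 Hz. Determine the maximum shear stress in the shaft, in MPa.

ω = 2π·8.64 = 54.29 rad/s, so T = P/ω = 16.6×10³ / 54.29 = 305.8 N·m.
J = π(d_o⁴ − d_i⁴)/32 = π(0.0286⁴ − 0.0118⁴)/32 = 6.378×10^-8 m⁴.
τ_max = T·r/J = 305.8 × 0.0143 / 6.378×10^-8 = 6.856×10^7 Pa.

68.6 MPa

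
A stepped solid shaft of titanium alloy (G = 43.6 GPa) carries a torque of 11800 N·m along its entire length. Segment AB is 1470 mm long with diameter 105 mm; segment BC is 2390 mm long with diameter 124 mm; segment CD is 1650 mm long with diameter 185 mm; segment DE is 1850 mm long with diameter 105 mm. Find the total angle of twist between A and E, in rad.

J_AB = π(0.105)⁴/32 = 1.19×10^-5 m⁴; J_BC = π(0.124)⁴/32 = 2.32×10^-5 m⁴; J_CD = π(0.185)⁴/32 = 1.15×10^-4 m⁴; J_DE = π(0.105)⁴/32 = 1.19×10^-5 m⁴.
θ = (T/G)·Σ L_i/J_i = (11800/43.6×10⁹)·(1.47/1.19×10^-5 + 2.39/2.32×10^-5 + 1.65/1.15×10^-4 + 1.85/1.19×10^-5) = 0.1070 rad.

0.107 rad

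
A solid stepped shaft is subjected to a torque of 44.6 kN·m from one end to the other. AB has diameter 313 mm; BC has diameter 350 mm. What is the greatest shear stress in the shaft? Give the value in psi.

Under the same torque, τ_max = 16T/(πd³) is largest where d is smallest — segment AB (d = 313 mm).
τ_max = 16·44600/(π·(0.313)³) = 7.408×10^6 Pa.

1070 psi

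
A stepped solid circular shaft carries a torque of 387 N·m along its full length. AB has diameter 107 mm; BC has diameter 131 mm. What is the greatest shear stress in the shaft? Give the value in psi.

233 psi

Under the same torque, τ_max = 16T/(πd³) is largest where d is smallest — segment AB (d = 107 mm).
τ_max = 16·387.0/(π·(0.107)³) = 1.609×10^6 Pa.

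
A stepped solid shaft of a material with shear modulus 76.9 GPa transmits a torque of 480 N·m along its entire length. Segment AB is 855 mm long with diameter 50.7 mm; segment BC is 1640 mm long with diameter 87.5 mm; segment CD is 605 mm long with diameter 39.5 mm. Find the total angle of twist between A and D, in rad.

J_AB = π(0.0507)⁴/32 = 6.49×10^-7 m⁴; J_BC = π(0.0875)⁴/32 = 5.75×10^-6 m⁴; J_CD = π(0.0395)⁴/32 = 2.39×10^-7 m⁴.
θ = (T/G)·Σ L_i/J_i = (480.0/76.9×10⁹)·(0.855/6.49×10^-7 + 1.64/5.75×10^-6 + 0.605/2.39×10^-7) = 0.02581 rad.

0.0258 rad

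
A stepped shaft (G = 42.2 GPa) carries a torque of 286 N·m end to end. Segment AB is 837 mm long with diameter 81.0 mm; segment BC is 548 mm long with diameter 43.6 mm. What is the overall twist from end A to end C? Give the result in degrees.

0.677°

J_AB = π(0.0810)⁴/32 = 4.23×10^-6 m⁴; J_BC = π(0.0436)⁴/32 = 3.55×10^-7 m⁴.
θ = (T/G)·Σ L_i/J_i = (286.0/42.2×10⁹)·(0.837/4.23×10^-6 + 0.548/3.55×10^-7) = 0.01181 rad.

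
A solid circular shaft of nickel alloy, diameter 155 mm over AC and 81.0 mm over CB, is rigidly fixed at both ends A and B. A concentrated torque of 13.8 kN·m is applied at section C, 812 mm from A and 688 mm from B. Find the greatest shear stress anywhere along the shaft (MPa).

Compatibility: T_A·a/J_AC = T_B·b/J_CB with T_A + T_B = T₀.
J_AC = 5.67×10^-5 m⁴, J_CB = 4.23×10^-6 m⁴, so T_A = T₀·(J_AC/a)/((J_AC/a)+(J_CB/b)) = 12680 N·m, T_B = 1116 N·m.
τ in each portion: τ_AC = 1.73×10^7 Pa, τ_CB = 1.07×10^7 Pa; maximum is in AC.
τ_max = T_AC·r/J = 12680·0.0775/5.67×10^-5 = 1.735×10^7 Pa.

17.3 MPa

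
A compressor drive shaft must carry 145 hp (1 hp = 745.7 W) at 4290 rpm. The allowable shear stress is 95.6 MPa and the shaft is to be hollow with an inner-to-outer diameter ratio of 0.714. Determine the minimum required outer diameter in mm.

25.9 mm

ω = 2π·4290/60 = 449.2 rad/s, so T = P/ω = 145×745.7 / 449.2 = 240.7 N·m.
For a hollow shaft with d_i/d_o = 0.714: τ_max = 16T/(π d_o³ (1−k⁴)), so d_o = [16T/(π τ_allow (1−k⁴))]^(1/3) = [16·240.7/(π·9.56×10^7·0.7401)]^(1/3) = 0.02588 m.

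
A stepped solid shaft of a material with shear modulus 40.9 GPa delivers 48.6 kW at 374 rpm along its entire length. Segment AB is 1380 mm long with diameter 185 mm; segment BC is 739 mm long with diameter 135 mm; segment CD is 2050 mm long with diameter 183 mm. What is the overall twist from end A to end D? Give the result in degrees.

ω = 2π·374/60 = 39.17 rad/s, so T = P/ω = 48.6×10³ / 39.17 = 1241 N·m.
J_AB = π(0.185)⁴/32 = 1.15×10^-4 m⁴; J_BC = π(0.135)⁴/32 = 3.26×10^-5 m⁴; J_CD = π(0.183)⁴/32 = 1.10×10^-4 m⁴.
θ = (T/G)·Σ L_i/J_i = (1241/40.9×10⁹)·(1.38/1.15×10^-4 + 0.739/3.26×10^-5 + 2.05/1.10×10^-4) = 1.617×10^-3 rad.

0.0926°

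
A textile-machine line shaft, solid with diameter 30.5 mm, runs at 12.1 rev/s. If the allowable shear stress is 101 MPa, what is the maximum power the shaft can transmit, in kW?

42.8 kW

J = πd⁴/32 = π(0.0305)⁴/32 = 8.496×10^-8 m⁴.
T_max = τ_allow·J/r = 1.01×10^8 × 8.496×10^-8 / 0.0152 = 562.7 N·m.
ω = 2π·12.1 = 76.03 rad/s, so P_max = T_max·ω = 4.278×10^4 W.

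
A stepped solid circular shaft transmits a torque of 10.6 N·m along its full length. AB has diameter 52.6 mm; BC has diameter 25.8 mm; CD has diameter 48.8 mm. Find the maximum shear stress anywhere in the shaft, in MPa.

3.14 MPa

Under the same torque, τ_max = 16T/(πd³) is largest where d is smallest — segment BC (d = 25.8 mm).
τ_max = 16·10.60/(π·(0.0258)³) = 3.144×10^6 Pa.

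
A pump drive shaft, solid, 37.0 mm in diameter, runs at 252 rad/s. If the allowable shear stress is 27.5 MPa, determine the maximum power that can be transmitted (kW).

J = πd⁴/32 = π(0.0370)⁴/32 = 1.840×10^-7 m⁴.
T_max = τ_allow·J/r = 2.75×10^7 × 1.840×10^-7 / 0.0185 = 273.5 N·m.
ω = 252 rad/s, so P_max = T_max·ω = 6.892×10^4 W.

68.9 kW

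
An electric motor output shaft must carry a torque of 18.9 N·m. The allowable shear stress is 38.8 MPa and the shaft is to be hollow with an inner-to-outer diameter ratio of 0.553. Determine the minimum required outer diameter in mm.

For a hollow shaft with d_i/d_o = 0.553: τ_max = 16T/(π d_o³ (1−k⁴)), so d_o = [16T/(π τ_allow (1−k⁴))]^(1/3) = [16·18.90/(π·3.88×10^7·0.9065)]^(1/3) = 0.01399 m.

14.0 mm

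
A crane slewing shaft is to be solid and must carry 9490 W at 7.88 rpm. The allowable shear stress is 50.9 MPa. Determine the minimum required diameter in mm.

ω = 2π·7.88/60 = 0.8252 rad/s, so T = P/ω = 9490 / 0.8252 = 11500 N·m.
For a solid shaft τ_max = 16T/(πd³), so d = (16T/(π τ_allow))^(1/3) = (16·11500/(π·5.09×10^7))^(1/3) = 0.1048 m.

105 mm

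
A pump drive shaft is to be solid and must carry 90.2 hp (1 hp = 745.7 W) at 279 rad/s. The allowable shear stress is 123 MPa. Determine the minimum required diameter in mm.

ω = 279 rad/s, so T = P/ω = 90.2×745.7 / 279.0 = 241.1 N·m.
For a solid shaft τ_max = 16T/(πd³), so d = (16T/(π τ_allow))^(1/3) = (16·241.1/(π·1.23×10^8))^(1/3) = 0.02153 m.

21.5 mm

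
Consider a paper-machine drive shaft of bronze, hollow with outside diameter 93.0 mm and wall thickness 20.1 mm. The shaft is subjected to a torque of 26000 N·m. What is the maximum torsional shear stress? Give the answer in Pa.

J = π(d_o⁴ − d_i⁴)/32 = π(0.0930⁴ − 0.0528⁴)/32 = 6.581×10^-6 m⁴.
τ_max = T·r/J = 26000 × 0.0465 / 6.581×10^-6 = 1.837×10^8 Pa.

1.84e8 Pa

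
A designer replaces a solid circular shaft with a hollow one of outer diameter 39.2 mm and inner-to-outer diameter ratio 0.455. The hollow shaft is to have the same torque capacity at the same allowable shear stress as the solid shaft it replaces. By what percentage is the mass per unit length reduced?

Equal τ_max and T ⇒ the solid shaft needs d_s³ = d_o³(1−k⁴), so d_s = 39.2·(1−0.455⁴)^(1/3) = 38.63 mm.
Area ratio A_h/A_s = d_o²(1−k²)/d_s² = (1−k²)/(1−k⁴)^(2/3) = 0.8165.
Mass saving = 1 − 0.8165 = 18.4 %.

18.4 %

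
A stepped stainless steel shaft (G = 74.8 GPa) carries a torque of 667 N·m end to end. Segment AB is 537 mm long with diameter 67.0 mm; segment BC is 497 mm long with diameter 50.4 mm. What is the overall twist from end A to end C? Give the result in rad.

J_AB = π(0.0670)⁴/32 = 1.98×10^-6 m⁴; J_BC = π(0.0504)⁴/32 = 6.33×10^-7 m⁴.
θ = (T/G)·Σ L_i/J_i = (667.0/74.8×10⁹)·(0.537/1.98×10^-6 + 0.497/6.33×10^-7) = 9.417×10^-3 rad.

0.00942 rad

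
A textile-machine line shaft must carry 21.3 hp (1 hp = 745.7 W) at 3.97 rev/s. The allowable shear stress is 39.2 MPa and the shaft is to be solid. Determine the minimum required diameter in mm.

43.6 mm

ω = 2π·3.97 = 24.94 rad/s, so T = P/ω = 21.3×745.7 / 24.94 = 636.8 N·m.
For a solid shaft τ_max = 16T/(πd³), so d = (16T/(π τ_allow))^(1/3) = (16·636.8/(π·3.92×10^7))^(1/3) = 0.04357 m.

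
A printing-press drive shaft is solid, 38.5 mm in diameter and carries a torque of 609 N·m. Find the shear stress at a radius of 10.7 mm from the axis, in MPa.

J = πd⁴/32 = π(0.0385)⁴/32 = 2.157×10^-7 m⁴.
Shear stress varies linearly with radius: τ = T·r/J = 609.0 × 0.0107 / 2.157×10^-7 = 3.021×10^7 Pa.

30.2 MPa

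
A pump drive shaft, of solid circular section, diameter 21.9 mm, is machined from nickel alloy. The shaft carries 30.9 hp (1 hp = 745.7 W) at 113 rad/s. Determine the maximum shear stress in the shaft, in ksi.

ω = 113 rad/s, so T = P/ω = 30.9×745.7 / 113.0 = 203.9 N·m.
J = πd⁴/32 = π(0.0219)⁴/32 = 2.258×10^-8 m⁴.
τ_max = T·r/J = 203.9 × 0.0109 / 2.258×10^-8 = 9.887×10^7 Pa.

14.3 ksi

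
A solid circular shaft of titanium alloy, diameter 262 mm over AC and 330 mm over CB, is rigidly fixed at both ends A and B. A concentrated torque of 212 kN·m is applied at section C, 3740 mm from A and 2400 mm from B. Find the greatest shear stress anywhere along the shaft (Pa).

Compatibility: T_A·a/J_AC = T_B·b/J_CB with T_A + T_B = T₀.
J_AC = 4.63×10^-4 m⁴, J_CB = 1.16×10^-3 m⁴, so T_A = T₀·(J_AC/a)/((J_AC/a)+(J_CB/b)) = 43070 N·m, T_B = 168900 N·m.
τ in each portion: τ_AC = 1.22×10^7 Pa, τ_CB = 2.39×10^7 Pa; maximum is in CB.
τ_max = T_CB·r/J = 168900·0.165/1.16×10^-3 = 2.394×10^7 Pa.

2.39e7 Pa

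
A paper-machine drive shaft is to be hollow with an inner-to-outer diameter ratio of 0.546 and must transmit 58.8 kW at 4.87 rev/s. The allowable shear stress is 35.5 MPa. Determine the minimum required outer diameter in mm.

ω = 2π·4.87 = 30.60 rad/s, so T = P/ω = 58.8×10³ / 30.60 = 1922 N·m.
For a hollow shaft with d_i/d_o = 0.546: τ_max = 16T/(π d_o³ (1−k⁴)), so d_o = [16T/(π τ_allow (1−k⁴))]^(1/3) = [16·1922/(π·3.55×10^7·0.9111)]^(1/3) = 0.06713 m.

67.1 mm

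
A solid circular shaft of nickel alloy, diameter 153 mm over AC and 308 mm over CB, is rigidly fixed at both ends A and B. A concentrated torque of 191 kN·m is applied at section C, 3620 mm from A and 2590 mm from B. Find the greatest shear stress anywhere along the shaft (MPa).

31.9 MPa

Compatibility: T_A·a/J_AC = T_B·b/J_CB with T_A + T_B = T₀.
J_AC = 5.38×10^-5 m⁴, J_CB = 8.83×10^-4 m⁴, so T_A = T₀·(J_AC/a)/((J_AC/a)+(J_CB/b)) = 7974 N·m, T_B = 183000 N·m.
τ in each portion: τ_AC = 1.13×10^7 Pa, τ_CB = 3.19×10^7 Pa; maximum is in CB.
τ_max = T_CB·r/J = 183000·0.154/8.83×10^-4 = 3.190×10^7 Pa.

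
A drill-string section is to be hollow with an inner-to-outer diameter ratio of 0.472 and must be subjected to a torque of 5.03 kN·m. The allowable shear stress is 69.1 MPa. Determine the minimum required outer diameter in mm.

For a hollow shaft with d_i/d_o = 0.472: τ_max = 16T/(π d_o³ (1−k⁴)), so d_o = [16T/(π τ_allow (1−k⁴))]^(1/3) = [16·5030/(π·6.91×10^7·0.9504)]^(1/3) = 0.07307 m.

73.1 mm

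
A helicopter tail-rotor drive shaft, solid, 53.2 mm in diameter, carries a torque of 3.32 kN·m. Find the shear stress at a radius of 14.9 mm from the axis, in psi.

J = πd⁴/32 = π(0.0532)⁴/32 = 7.864×10^-7 m⁴.
Shear stress varies linearly with radius: τ = T·r/J = 3320 × 0.0149 / 7.864×10^-7 = 6.290×10^7 Pa.

9120 psi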